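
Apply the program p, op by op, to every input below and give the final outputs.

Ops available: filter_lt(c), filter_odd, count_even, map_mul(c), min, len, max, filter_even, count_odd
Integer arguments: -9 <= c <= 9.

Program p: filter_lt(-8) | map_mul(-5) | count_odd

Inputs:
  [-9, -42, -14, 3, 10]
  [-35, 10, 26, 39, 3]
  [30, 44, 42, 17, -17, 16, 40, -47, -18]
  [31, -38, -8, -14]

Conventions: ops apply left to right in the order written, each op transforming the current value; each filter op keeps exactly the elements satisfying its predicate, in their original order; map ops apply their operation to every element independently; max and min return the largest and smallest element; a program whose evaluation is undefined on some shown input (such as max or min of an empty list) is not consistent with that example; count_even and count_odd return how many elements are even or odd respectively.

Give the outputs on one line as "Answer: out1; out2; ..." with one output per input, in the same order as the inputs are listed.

1; 1; 2; 0

Execution, op by op:
  [-9, -42, -14, 3, 10] -> [-9, -42, -14] -> [45, 210, 70] -> 1
  [-35, 10, 26, 39, 3] -> [-35] -> [175] -> 1
  [30, 44, 42, 17, -17, 16, 40, -47, -18] -> [-17, -47, -18] -> [85, 235, 90] -> 2
  [31, -38, -8, -14] -> [-38, -14] -> [190, 70] -> 0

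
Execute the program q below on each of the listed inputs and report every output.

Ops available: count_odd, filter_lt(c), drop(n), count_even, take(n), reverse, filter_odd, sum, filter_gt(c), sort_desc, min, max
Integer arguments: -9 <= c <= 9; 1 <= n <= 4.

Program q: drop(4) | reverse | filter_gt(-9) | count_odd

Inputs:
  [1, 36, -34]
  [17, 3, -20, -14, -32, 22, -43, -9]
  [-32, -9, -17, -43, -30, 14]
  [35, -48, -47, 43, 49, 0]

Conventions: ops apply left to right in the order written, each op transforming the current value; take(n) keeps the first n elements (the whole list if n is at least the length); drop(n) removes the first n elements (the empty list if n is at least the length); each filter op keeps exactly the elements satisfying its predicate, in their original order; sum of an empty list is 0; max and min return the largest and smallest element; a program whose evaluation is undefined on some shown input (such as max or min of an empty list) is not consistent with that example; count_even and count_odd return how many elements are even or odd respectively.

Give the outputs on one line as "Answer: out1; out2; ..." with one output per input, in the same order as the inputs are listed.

0; 0; 0; 1

Execution, op by op:
  [1, 36, -34] -> [] -> [] -> [] -> 0
  [17, 3, -20, -14, -32, 22, -43, -9] -> [-32, 22, -43, -9] -> [-9, -43, 22, -32] -> [22] -> 0
  [-32, -9, -17, -43, -30, 14] -> [-30, 14] -> [14, -30] -> [14] -> 0
  [35, -48, -47, 43, 49, 0] -> [49, 0] -> [0, 49] -> [0, 49] -> 1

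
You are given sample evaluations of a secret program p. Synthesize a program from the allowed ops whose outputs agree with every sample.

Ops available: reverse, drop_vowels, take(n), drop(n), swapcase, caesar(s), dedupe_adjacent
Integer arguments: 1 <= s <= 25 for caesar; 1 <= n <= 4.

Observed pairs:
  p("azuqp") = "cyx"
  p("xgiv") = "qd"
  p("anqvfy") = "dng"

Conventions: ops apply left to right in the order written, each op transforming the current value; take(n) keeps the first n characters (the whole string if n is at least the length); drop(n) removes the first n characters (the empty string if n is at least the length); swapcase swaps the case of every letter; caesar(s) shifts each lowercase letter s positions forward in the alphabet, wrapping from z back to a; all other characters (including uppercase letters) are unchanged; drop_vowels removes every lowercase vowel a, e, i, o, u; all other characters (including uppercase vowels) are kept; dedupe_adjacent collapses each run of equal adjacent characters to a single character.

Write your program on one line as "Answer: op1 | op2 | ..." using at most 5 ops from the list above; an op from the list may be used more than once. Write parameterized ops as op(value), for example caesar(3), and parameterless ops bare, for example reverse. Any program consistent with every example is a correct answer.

reverse | caesar(8) | take(3) | reverse | drop_vowels

Check, running the answer program on each example:
  "azuqp" -> "pquza" -> "xychi" -> "xyc" -> "cyx" -> "cyx"
  "xgiv" -> "vigx" -> "dqof" -> "dqo" -> "oqd" -> "qd"
  "anqvfy" -> "yfvqna" -> "gndyvi" -> "gnd" -> "dng" -> "dng"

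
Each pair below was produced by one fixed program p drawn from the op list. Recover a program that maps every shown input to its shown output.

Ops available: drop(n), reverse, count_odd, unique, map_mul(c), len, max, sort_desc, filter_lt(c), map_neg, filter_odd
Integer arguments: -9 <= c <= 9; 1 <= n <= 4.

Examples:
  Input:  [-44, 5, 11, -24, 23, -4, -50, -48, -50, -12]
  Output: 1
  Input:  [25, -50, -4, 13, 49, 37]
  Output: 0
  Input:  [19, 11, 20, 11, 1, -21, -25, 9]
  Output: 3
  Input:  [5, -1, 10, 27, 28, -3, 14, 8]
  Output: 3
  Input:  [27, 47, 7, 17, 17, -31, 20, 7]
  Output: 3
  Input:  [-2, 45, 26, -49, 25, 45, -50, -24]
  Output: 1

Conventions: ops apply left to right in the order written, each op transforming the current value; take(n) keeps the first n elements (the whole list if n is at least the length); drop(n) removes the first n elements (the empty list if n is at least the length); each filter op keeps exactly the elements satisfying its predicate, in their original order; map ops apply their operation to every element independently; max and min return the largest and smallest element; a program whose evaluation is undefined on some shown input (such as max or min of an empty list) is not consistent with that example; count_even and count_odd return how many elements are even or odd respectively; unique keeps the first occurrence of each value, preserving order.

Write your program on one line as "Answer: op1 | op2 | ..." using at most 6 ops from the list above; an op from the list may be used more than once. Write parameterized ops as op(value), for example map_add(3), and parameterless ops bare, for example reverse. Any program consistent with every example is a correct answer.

filter_odd | sort_desc | filter_lt(9) | map_neg | count_odd

Check, running the answer program on each example:
  [-44, 5, 11, -24, 23, -4, -50, -48, -50, -12] -> [5, 11, 23] -> [23, 11, 5] -> [5] -> [-5] -> 1
  [25, -50, -4, 13, 49, 37] -> [25, 13, 49, 37] -> [49, 37, 25, 13] -> [] -> [] -> 0
  [19, 11, 20, 11, 1, -21, -25, 9] -> [19, 11, 11, 1, -21, -25, 9] -> [19, 11, 11, 9, 1, -21, -25] -> [1, -21, -25] -> [-1, 21, 25] -> 3
  [5, -1, 10, 27, 28, -3, 14, 8] -> [5, -1, 27, -3] -> [27, 5, -1, -3] -> [5, -1, -3] -> [-5, 1, 3] -> 3
  [27, 47, 7, 17, 17, -31, 20, 7] -> [27, 47, 7, 17, 17, -31, 7] -> [47, 27, 17, 17, 7, 7, -31] -> [7, 7, -31] -> [-7, -7, 31] -> 3
  [-2, 45, 26, -49, 25, 45, -50, -24] -> [45, -49, 25, 45] -> [45, 45, 25, -49] -> [-49] -> [49] -> 1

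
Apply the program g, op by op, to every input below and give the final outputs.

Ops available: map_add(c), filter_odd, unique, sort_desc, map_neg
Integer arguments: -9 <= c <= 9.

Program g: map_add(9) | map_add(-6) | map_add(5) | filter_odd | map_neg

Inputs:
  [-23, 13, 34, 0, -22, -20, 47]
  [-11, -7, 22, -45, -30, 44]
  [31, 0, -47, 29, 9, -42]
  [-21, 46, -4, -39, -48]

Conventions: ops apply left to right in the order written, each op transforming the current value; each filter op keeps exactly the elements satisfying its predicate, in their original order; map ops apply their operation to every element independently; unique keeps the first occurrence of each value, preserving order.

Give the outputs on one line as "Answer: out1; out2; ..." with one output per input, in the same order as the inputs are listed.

[15, -21, -55]; [3, -1, 37]; [-39, 39, -37, -17]; [13, 31]

Execution, op by op:
  [-23, 13, 34, 0, -22, -20, 47] -> [-14, 22, 43, 9, -13, -11, 56] -> [-20, 16, 37, 3, -19, -17, 50] -> [-15, 21, 42, 8, -14, -12, 55] -> [-15, 21, 55] -> [15, -21, -55]
  [-11, -7, 22, -45, -30, 44] -> [-2, 2, 31, -36, -21, 53] -> [-8, -4, 25, -42, -27, 47] -> [-3, 1, 30, -37, -22, 52] -> [-3, 1, -37] -> [3, -1, 37]
  [31, 0, -47, 29, 9, -42] -> [40, 9, -38, 38, 18, -33] -> [34, 3, -44, 32, 12, -39] -> [39, 8, -39, 37, 17, -34] -> [39, -39, 37, 17] -> [-39, 39, -37, -17]
  [-21, 46, -4, -39, -48] -> [-12, 55, 5, -30, -39] -> [-18, 49, -1, -36, -45] -> [-13, 54, 4, -31, -40] -> [-13, -31] -> [13, 31]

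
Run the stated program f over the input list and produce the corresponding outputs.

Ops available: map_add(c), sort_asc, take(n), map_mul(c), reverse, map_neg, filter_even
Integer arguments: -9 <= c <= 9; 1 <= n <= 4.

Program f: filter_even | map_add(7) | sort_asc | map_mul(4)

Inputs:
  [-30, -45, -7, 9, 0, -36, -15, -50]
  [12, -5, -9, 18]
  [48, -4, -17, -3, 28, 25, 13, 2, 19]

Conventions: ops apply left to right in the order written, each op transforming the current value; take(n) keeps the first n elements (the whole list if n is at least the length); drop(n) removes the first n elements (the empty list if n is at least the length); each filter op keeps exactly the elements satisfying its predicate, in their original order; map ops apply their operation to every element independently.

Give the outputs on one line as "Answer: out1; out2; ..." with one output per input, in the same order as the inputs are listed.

Execution, op by op:
  [-30, -45, -7, 9, 0, -36, -15, -50] -> [-30, 0, -36, -50] -> [-23, 7, -29, -43] -> [-43, -29, -23, 7] -> [-172, -116, -92, 28]
  [12, -5, -9, 18] -> [12, 18] -> [19, 25] -> [19, 25] -> [76, 100]
  [48, -4, -17, -3, 28, 25, 13, 2, 19] -> [48, -4, 28, 2] -> [55, 3, 35, 9] -> [3, 9, 35, 55] -> [12, 36, 140, 220]

[-172, -116, -92, 28]; [76, 100]; [12, 36, 140, 220]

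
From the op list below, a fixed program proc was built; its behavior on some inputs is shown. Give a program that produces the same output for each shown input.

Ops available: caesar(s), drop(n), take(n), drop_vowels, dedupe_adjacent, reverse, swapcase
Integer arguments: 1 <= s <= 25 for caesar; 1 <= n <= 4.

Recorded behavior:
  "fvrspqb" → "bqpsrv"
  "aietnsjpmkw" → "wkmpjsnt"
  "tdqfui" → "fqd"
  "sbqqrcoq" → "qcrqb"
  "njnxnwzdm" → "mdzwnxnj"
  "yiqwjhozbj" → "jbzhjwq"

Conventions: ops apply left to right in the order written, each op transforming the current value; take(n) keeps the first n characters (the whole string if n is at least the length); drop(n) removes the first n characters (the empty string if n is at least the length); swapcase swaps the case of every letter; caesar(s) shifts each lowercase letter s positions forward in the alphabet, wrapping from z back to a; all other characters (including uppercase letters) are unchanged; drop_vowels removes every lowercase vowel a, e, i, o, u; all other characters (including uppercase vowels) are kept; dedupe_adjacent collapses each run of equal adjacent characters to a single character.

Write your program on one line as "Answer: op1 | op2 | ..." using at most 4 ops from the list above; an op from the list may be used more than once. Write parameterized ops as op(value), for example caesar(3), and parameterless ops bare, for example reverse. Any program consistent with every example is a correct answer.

drop(1) | dedupe_adjacent | drop_vowels | reverse

Check, running the answer program on each example:
  "fvrspqb" -> "vrspqb" -> "vrspqb" -> "vrspqb" -> "bqpsrv"
  "aietnsjpmkw" -> "ietnsjpmkw" -> "ietnsjpmkw" -> "tnsjpmkw" -> "wkmpjsnt"
  "tdqfui" -> "dqfui" -> "dqfui" -> "dqf" -> "fqd"
  "sbqqrcoq" -> "bqqrcoq" -> "bqrcoq" -> "bqrcq" -> "qcrqb"
  "njnxnwzdm" -> "jnxnwzdm" -> "jnxnwzdm" -> "jnxnwzdm" -> "mdzwnxnj"
  "yiqwjhozbj" -> "iqwjhozbj" -> "iqwjhozbj" -> "qwjhzbj" -> "jbzhjwq"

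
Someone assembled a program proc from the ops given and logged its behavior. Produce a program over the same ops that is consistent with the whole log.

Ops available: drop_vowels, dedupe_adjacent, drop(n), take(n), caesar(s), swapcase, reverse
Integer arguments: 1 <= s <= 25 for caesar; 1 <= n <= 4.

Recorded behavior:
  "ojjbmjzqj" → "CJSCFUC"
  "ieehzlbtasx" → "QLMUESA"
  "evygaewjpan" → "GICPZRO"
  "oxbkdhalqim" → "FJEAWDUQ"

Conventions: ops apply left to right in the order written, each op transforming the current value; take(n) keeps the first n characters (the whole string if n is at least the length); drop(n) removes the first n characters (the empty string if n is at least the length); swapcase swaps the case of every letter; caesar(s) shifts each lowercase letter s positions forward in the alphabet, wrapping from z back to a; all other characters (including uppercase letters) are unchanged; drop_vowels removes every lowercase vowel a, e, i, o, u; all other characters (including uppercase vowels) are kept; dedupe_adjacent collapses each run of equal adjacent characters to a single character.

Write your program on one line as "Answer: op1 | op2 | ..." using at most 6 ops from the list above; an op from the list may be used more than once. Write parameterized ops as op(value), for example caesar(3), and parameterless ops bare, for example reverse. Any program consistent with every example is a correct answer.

reverse | drop_vowels | caesar(19) | dedupe_adjacent | swapcase

Check, running the answer program on each example:
  "ojjbmjzqj" -> "jqzjmbjjo" -> "jqzjmbjj" -> "cjscfucc" -> "cjscfuc" -> "CJSCFUC"
  "ieehzlbtasx" -> "xsatblzheei" -> "xstblzh" -> "qlmuesa" -> "qlmuesa" -> "QLMUESA"
  "evygaewjpan" -> "napjweagyve" -> "npjwgyv" -> "gicpzro" -> "gicpzro" -> "GICPZRO"
  "oxbkdhalqim" -> "miqlahdkbxo" -> "mqlhdkbx" -> "fjeawduq" -> "fjeawduq" -> "FJEAWDUQ"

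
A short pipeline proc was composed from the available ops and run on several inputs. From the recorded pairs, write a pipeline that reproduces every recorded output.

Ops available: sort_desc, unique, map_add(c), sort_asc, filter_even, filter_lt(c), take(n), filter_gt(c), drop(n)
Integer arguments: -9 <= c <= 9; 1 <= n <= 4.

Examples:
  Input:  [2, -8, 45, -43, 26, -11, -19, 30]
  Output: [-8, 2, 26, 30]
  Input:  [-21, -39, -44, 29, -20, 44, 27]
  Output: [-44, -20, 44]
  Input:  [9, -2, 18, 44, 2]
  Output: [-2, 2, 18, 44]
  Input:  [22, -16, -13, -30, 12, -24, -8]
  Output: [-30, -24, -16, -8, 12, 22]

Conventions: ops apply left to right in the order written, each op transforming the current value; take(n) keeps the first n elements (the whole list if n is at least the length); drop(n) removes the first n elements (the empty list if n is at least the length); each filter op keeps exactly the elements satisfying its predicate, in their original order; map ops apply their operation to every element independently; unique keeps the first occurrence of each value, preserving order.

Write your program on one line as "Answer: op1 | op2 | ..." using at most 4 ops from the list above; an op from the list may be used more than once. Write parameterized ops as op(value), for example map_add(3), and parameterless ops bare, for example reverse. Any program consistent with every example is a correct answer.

sort_desc | filter_even | sort_asc

Check, running the answer program on each example:
  [2, -8, 45, -43, 26, -11, -19, 30] -> [45, 30, 26, 2, -8, -11, -19, -43] -> [30, 26, 2, -8] -> [-8, 2, 26, 30]
  [-21, -39, -44, 29, -20, 44, 27] -> [44, 29, 27, -20, -21, -39, -44] -> [44, -20, -44] -> [-44, -20, 44]
  [9, -2, 18, 44, 2] -> [44, 18, 9, 2, -2] -> [44, 18, 2, -2] -> [-2, 2, 18, 44]
  [22, -16, -13, -30, 12, -24, -8] -> [22, 12, -8, -13, -16, -24, -30] -> [22, 12, -8, -16, -24, -30] -> [-30, -24, -16, -8, 12, 22]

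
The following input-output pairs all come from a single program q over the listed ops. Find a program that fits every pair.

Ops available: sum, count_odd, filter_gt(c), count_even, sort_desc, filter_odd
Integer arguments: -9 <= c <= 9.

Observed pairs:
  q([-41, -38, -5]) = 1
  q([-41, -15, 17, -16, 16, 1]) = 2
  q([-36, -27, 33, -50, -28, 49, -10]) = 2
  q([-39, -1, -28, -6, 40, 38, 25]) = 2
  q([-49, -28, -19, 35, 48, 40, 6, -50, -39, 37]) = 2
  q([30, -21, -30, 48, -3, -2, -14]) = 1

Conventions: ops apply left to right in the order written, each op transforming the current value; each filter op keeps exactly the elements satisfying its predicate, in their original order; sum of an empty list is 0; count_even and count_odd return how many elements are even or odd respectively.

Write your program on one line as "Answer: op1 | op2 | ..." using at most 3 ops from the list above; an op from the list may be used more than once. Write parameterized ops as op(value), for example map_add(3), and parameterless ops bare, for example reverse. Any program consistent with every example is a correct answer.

filter_gt(-7) | count_odd

Check, running the answer program on each example:
  [-41, -38, -5] -> [-5] -> 1
  [-41, -15, 17, -16, 16, 1] -> [17, 16, 1] -> 2
  [-36, -27, 33, -50, -28, 49, -10] -> [33, 49] -> 2
  [-39, -1, -28, -6, 40, 38, 25] -> [-1, -6, 40, 38, 25] -> 2
  [-49, -28, -19, 35, 48, 40, 6, -50, -39, 37] -> [35, 48, 40, 6, 37] -> 2
  [30, -21, -30, 48, -3, -2, -14] -> [30, 48, -3, -2] -> 1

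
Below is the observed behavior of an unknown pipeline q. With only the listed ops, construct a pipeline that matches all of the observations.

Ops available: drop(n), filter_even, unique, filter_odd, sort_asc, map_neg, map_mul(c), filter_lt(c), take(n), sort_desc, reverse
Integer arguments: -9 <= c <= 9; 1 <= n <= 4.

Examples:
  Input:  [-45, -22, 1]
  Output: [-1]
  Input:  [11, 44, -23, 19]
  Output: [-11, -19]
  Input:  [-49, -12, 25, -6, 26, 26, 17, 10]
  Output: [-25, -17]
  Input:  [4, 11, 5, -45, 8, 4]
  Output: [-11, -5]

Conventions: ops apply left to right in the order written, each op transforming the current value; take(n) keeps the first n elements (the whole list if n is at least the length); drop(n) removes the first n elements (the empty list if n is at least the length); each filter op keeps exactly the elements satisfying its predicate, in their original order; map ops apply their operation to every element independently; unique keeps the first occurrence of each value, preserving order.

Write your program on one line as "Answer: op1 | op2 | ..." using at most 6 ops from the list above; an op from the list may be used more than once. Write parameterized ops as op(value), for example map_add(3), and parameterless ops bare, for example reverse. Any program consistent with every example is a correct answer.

reverse | map_neg | unique | filter_lt(6) | reverse | filter_odd

Check, running the answer program on each example:
  [-45, -22, 1] -> [1, -22, -45] -> [-1, 22, 45] -> [-1, 22, 45] -> [-1] -> [-1] -> [-1]
  [11, 44, -23, 19] -> [19, -23, 44, 11] -> [-19, 23, -44, -11] -> [-19, 23, -44, -11] -> [-19, -44, -11] -> [-11, -44, -19] -> [-11, -19]
  [-49, -12, 25, -6, 26, 26, 17, 10] -> [10, 17, 26, 26, -6, 25, -12, -49] -> [-10, -17, -26, -26, 6, -25, 12, 49] -> [-10, -17, -26, 6, -25, 12, 49] -> [-10, -17, -26, -25] -> [-25, -26, -17, -10] -> [-25, -17]
  [4, 11, 5, -45, 8, 4] -> [4, 8, -45, 5, 11, 4] -> [-4, -8, 45, -5, -11, -4] -> [-4, -8, 45, -5, -11] -> [-4, -8, -5, -11] -> [-11, -5, -8, -4] -> [-11, -5]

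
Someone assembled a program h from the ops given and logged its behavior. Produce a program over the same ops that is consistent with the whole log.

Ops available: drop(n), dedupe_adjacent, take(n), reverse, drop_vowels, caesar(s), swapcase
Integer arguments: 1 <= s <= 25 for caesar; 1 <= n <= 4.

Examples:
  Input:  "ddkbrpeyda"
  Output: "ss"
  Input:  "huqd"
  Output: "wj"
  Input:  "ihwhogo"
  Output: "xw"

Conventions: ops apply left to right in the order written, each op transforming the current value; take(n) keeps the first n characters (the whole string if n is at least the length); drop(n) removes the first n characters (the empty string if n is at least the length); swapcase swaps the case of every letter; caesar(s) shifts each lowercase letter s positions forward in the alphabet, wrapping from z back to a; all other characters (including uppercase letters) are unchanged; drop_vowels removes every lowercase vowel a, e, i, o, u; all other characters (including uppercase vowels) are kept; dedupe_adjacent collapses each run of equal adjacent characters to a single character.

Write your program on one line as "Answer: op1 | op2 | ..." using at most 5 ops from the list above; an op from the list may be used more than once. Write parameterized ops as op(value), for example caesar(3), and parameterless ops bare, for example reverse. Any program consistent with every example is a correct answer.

reverse | caesar(15) | reverse | take(2)

Check, running the answer program on each example:
  "ddkbrpeyda" -> "adyeprbkdd" -> "psntegqzss" -> "sszqgetnsp" -> "ss"
  "huqd" -> "dquh" -> "sfjw" -> "wjfs" -> "wj"
  "ihwhogo" -> "ogohwhi" -> "dvdwlwx" -> "xwlwdvd" -> "xw"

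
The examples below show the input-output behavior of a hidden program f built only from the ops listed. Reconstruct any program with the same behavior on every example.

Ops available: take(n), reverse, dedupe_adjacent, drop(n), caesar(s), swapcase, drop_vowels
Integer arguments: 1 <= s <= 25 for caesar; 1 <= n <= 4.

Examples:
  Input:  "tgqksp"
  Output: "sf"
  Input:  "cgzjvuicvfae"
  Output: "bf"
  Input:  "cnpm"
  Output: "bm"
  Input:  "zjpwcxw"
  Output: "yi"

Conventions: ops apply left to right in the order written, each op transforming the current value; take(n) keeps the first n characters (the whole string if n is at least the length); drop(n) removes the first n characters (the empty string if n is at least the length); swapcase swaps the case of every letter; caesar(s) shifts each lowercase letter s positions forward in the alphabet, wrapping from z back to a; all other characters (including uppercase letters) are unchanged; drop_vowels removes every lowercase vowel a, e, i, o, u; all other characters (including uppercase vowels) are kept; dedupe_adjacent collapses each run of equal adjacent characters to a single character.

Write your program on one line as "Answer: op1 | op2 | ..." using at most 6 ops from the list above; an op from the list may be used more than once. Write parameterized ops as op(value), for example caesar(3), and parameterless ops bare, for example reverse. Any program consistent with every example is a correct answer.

caesar(20) | caesar(22) | take(2) | caesar(10) | caesar(25)

Check, running the answer program on each example:
  "tgqksp" -> "nakemj" -> "jwgaif" -> "jw" -> "tg" -> "sf"
  "cgzjvuicvfae" -> "watdpocwpzuy" -> "swpzlkyslvqu" -> "sw" -> "cg" -> "bf"
  "cnpm" -> "whjg" -> "sdfc" -> "sd" -> "cn" -> "bm"
  "zjpwcxw" -> "tdjqwrq" -> "pzfmsnm" -> "pz" -> "zj" -> "yi"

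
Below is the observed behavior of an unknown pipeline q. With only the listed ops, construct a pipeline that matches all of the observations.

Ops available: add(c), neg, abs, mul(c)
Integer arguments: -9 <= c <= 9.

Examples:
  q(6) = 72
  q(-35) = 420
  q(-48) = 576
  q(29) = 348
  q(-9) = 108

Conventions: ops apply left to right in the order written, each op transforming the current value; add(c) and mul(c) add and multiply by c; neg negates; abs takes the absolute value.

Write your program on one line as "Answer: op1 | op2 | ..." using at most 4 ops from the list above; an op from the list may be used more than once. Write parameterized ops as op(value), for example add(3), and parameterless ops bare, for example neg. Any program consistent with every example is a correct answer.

mul(-4) | abs | mul(-3) | abs

Check, running the answer program on each example:
  6 -> -24 -> 24 -> -72 -> 72
  -35 -> 140 -> 140 -> -420 -> 420
  -48 -> 192 -> 192 -> -576 -> 576
  29 -> -116 -> 116 -> -348 -> 348
  -9 -> 36 -> 36 -> -108 -> 108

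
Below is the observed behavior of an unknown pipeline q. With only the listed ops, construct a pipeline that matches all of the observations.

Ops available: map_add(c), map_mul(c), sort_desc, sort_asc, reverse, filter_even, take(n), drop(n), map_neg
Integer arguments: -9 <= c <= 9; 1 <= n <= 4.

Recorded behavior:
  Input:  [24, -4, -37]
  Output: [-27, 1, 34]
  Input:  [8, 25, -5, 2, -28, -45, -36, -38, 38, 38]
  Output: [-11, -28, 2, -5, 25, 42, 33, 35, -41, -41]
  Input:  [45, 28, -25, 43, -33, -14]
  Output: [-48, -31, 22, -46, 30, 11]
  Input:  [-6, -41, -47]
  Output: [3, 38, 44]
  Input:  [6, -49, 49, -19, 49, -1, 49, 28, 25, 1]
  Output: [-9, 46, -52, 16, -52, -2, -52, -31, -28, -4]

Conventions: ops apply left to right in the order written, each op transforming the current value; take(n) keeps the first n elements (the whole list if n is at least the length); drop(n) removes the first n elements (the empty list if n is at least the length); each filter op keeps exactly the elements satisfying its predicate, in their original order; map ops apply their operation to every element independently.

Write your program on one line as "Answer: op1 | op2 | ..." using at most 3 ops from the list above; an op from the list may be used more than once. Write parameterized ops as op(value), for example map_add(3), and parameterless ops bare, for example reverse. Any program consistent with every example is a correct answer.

map_neg | map_add(-3)

Check, running the answer program on each example:
  [24, -4, -37] -> [-24, 4, 37] -> [-27, 1, 34]
  [8, 25, -5, 2, -28, -45, -36, -38, 38, 38] -> [-8, -25, 5, -2, 28, 45, 36, 38, -38, -38] -> [-11, -28, 2, -5, 25, 42, 33, 35, -41, -41]
  [45, 28, -25, 43, -33, -14] -> [-45, -28, 25, -43, 33, 14] -> [-48, -31, 22, -46, 30, 11]
  [-6, -41, -47] -> [6, 41, 47] -> [3, 38, 44]
  [6, -49, 49, -19, 49, -1, 49, 28, 25, 1] -> [-6, 49, -49, 19, -49, 1, -49, -28, -25, -1] -> [-9, 46, -52, 16, -52, -2, -52, -31, -28, -4]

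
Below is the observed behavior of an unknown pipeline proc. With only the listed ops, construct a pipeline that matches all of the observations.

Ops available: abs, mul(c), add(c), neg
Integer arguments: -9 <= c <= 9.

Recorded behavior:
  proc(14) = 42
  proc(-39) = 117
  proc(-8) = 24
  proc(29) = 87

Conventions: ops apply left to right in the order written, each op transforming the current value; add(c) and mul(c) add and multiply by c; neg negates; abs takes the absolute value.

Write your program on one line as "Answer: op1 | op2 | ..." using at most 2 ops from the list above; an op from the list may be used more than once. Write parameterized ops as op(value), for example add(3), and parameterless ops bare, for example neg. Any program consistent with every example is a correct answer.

mul(-3) | abs

Check, running the answer program on each example:
  14 -> -42 -> 42
  -39 -> 117 -> 117
  -8 -> 24 -> 24
  29 -> -87 -> 87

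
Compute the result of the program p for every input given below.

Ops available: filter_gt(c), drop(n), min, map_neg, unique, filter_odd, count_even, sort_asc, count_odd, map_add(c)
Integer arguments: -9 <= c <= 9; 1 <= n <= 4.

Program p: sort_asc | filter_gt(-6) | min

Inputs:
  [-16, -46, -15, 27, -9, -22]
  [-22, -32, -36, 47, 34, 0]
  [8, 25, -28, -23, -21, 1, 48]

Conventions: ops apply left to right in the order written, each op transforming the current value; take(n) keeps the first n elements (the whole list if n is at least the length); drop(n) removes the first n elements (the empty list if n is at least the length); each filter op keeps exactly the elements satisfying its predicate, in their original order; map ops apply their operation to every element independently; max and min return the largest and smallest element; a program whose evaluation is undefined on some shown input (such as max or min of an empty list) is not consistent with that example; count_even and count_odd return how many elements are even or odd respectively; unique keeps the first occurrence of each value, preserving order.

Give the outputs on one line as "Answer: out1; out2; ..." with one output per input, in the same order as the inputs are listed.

Execution, op by op:
  [-16, -46, -15, 27, -9, -22] -> [-46, -22, -16, -15, -9, 27] -> [27] -> 27
  [-22, -32, -36, 47, 34, 0] -> [-36, -32, -22, 0, 34, 47] -> [0, 34, 47] -> 0
  [8, 25, -28, -23, -21, 1, 48] -> [-28, -23, -21, 1, 8, 25, 48] -> [1, 8, 25, 48] -> 1

27; 0; 1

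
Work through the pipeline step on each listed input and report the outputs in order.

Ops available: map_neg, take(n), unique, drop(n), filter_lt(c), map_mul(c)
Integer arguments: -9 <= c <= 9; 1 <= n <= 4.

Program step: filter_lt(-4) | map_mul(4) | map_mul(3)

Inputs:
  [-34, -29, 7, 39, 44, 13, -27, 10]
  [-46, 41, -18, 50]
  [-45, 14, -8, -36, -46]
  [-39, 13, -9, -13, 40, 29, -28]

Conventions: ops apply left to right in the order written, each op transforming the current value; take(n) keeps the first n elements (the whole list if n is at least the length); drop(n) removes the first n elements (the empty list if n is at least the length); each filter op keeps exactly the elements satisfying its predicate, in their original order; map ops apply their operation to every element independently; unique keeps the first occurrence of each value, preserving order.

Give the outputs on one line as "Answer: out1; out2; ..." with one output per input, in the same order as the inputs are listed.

[-408, -348, -324]; [-552, -216]; [-540, -96, -432, -552]; [-468, -108, -156, -336]

Execution, op by op:
  [-34, -29, 7, 39, 44, 13, -27, 10] -> [-34, -29, -27] -> [-136, -116, -108] -> [-408, -348, -324]
  [-46, 41, -18, 50] -> [-46, -18] -> [-184, -72] -> [-552, -216]
  [-45, 14, -8, -36, -46] -> [-45, -8, -36, -46] -> [-180, -32, -144, -184] -> [-540, -96, -432, -552]
  [-39, 13, -9, -13, 40, 29, -28] -> [-39, -9, -13, -28] -> [-156, -36, -52, -112] -> [-468, -108, -156, -336]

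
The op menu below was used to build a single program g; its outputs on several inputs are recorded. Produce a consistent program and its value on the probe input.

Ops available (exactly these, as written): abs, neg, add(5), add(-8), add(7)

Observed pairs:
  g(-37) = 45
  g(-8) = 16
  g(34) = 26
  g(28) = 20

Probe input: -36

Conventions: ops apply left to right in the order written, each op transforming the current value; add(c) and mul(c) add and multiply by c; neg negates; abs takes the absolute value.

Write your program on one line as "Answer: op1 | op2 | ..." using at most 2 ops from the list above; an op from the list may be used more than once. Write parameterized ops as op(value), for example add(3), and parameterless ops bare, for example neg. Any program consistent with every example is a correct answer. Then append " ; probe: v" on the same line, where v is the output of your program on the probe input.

add(-8) | abs ; probe: 44

Check, running the answer program on each example:
  -37 -> -45 -> 45
  -8 -> -16 -> 16
  34 -> 26 -> 26
  28 -> 20 -> 20
  probe: -36 -> -44 -> 44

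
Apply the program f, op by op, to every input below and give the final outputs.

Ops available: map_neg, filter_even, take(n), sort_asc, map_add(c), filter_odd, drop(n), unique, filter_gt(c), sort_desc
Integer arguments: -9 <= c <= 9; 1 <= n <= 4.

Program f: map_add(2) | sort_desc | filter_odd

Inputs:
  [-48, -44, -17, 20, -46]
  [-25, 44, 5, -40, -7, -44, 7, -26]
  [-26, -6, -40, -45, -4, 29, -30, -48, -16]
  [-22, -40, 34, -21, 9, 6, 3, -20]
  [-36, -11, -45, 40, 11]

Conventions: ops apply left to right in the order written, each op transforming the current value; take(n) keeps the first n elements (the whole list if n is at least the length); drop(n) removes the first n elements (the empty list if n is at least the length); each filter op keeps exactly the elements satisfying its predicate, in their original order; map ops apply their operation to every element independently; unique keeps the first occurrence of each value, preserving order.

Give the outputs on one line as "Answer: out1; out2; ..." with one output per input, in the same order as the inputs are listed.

Execution, op by op:
  [-48, -44, -17, 20, -46] -> [-46, -42, -15, 22, -44] -> [22, -15, -42, -44, -46] -> [-15]
  [-25, 44, 5, -40, -7, -44, 7, -26] -> [-23, 46, 7, -38, -5, -42, 9, -24] -> [46, 9, 7, -5, -23, -24, -38, -42] -> [9, 7, -5, -23]
  [-26, -6, -40, -45, -4, 29, -30, -48, -16] -> [-24, -4, -38, -43, -2, 31, -28, -46, -14] -> [31, -2, -4, -14, -24, -28, -38, -43, -46] -> [31, -43]
  [-22, -40, 34, -21, 9, 6, 3, -20] -> [-20, -38, 36, -19, 11, 8, 5, -18] -> [36, 11, 8, 5, -18, -19, -20, -38] -> [11, 5, -19]
  [-36, -11, -45, 40, 11] -> [-34, -9, -43, 42, 13] -> [42, 13, -9, -34, -43] -> [13, -9, -43]

[-15]; [9, 7, -5, -23]; [31, -43]; [11, 5, -19]; [13, -9, -43]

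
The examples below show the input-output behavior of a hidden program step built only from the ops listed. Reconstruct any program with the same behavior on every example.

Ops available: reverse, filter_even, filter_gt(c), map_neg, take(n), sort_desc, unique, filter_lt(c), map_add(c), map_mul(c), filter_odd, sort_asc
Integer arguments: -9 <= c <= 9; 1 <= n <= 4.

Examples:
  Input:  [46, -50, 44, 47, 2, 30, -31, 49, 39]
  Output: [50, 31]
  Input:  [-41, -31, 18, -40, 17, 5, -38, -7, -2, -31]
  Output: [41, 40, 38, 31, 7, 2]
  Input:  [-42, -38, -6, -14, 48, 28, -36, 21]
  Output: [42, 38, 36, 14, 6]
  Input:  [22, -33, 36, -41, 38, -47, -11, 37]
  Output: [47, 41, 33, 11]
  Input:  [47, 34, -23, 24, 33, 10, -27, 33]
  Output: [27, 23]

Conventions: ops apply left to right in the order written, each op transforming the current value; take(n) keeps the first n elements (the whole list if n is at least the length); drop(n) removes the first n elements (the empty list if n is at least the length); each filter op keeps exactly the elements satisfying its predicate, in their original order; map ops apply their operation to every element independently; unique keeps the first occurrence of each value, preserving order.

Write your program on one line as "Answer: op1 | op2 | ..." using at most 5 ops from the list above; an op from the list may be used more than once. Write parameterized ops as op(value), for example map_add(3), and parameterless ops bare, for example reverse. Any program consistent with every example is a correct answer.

map_neg | reverse | filter_gt(1) | unique | sort_desc

Check, running the answer program on each example:
  [46, -50, 44, 47, 2, 30, -31, 49, 39] -> [-46, 50, -44, -47, -2, -30, 31, -49, -39] -> [-39, -49, 31, -30, -2, -47, -44, 50, -46] -> [31, 50] -> [31, 50] -> [50, 31]
  [-41, -31, 18, -40, 17, 5, -38, -7, -2, -31] -> [41, 31, -18, 40, -17, -5, 38, 7, 2, 31] -> [31, 2, 7, 38, -5, -17, 40, -18, 31, 41] -> [31, 2, 7, 38, 40, 31, 41] -> [31, 2, 7, 38, 40, 41] -> [41, 40, 38, 31, 7, 2]
  [-42, -38, -6, -14, 48, 28, -36, 21] -> [42, 38, 6, 14, -48, -28, 36, -21] -> [-21, 36, -28, -48, 14, 6, 38, 42] -> [36, 14, 6, 38, 42] -> [36, 14, 6, 38, 42] -> [42, 38, 36, 14, 6]
  [22, -33, 36, -41, 38, -47, -11, 37] -> [-22, 33, -36, 41, -38, 47, 11, -37] -> [-37, 11, 47, -38, 41, -36, 33, -22] -> [11, 47, 41, 33] -> [11, 47, 41, 33] -> [47, 41, 33, 11]
  [47, 34, -23, 24, 33, 10, -27, 33] -> [-47, -34, 23, -24, -33, -10, 27, -33] -> [-33, 27, -10, -33, -24, 23, -34, -47] -> [27, 23] -> [27, 23] -> [27, 23]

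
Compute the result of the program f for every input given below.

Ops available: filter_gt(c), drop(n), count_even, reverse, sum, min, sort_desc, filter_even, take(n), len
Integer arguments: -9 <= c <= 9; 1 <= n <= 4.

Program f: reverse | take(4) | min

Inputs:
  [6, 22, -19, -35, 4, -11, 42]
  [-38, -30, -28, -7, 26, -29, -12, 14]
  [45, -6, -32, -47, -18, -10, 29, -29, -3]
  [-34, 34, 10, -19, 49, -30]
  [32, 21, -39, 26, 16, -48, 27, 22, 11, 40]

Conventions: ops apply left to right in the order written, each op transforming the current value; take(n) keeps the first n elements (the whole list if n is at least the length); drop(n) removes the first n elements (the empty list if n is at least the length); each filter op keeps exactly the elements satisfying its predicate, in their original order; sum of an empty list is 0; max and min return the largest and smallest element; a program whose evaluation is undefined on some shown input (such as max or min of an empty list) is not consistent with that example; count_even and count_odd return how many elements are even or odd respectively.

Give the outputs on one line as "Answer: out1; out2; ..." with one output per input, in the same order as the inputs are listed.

Execution, op by op:
  [6, 22, -19, -35, 4, -11, 42] -> [42, -11, 4, -35, -19, 22, 6] -> [42, -11, 4, -35] -> -35
  [-38, -30, -28, -7, 26, -29, -12, 14] -> [14, -12, -29, 26, -7, -28, -30, -38] -> [14, -12, -29, 26] -> -29
  [45, -6, -32, -47, -18, -10, 29, -29, -3] -> [-3, -29, 29, -10, -18, -47, -32, -6, 45] -> [-3, -29, 29, -10] -> -29
  [-34, 34, 10, -19, 49, -30] -> [-30, 49, -19, 10, 34, -34] -> [-30, 49, -19, 10] -> -30
  [32, 21, -39, 26, 16, -48, 27, 22, 11, 40] -> [40, 11, 22, 27, -48, 16, 26, -39, 21, 32] -> [40, 11, 22, 27] -> 11

-35; -29; -29; -30; 11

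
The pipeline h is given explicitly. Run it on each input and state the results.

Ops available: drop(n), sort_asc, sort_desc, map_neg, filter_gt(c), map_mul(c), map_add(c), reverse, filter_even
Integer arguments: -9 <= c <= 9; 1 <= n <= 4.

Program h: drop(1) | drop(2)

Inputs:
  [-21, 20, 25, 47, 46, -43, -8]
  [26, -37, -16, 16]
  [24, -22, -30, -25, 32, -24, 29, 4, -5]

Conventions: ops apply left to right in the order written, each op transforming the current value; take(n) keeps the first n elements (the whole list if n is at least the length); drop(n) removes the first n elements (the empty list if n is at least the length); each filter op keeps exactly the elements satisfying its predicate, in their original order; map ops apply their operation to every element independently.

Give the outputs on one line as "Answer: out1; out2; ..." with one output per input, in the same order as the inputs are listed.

Execution, op by op:
  [-21, 20, 25, 47, 46, -43, -8] -> [20, 25, 47, 46, -43, -8] -> [47, 46, -43, -8]
  [26, -37, -16, 16] -> [-37, -16, 16] -> [16]
  [24, -22, -30, -25, 32, -24, 29, 4, -5] -> [-22, -30, -25, 32, -24, 29, 4, -5] -> [-25, 32, -24, 29, 4, -5]

[47, 46, -43, -8]; [16]; [-25, 32, -24, 29, 4, -5]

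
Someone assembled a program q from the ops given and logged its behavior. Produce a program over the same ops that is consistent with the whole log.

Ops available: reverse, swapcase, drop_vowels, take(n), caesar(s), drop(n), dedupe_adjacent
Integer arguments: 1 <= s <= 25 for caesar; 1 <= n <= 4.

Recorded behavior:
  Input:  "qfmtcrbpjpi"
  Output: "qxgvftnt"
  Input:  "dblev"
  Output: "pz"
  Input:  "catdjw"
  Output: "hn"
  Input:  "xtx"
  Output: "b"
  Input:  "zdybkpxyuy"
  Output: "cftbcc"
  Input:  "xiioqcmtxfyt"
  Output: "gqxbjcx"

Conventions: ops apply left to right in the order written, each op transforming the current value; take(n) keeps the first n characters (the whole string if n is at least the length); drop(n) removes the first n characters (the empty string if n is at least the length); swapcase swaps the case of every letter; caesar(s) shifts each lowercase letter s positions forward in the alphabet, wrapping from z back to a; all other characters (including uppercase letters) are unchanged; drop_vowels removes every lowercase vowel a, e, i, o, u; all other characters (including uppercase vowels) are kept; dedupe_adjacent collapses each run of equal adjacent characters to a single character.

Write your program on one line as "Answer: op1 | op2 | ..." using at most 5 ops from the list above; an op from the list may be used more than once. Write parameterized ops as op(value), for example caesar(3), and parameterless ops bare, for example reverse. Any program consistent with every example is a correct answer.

drop_vowels | drop(2) | caesar(4) | drop_vowels

Check, running the answer program on each example:
  "qfmtcrbpjpi" -> "qfmtcrbpjp" -> "mtcrbpjp" -> "qxgvftnt" -> "qxgvftnt"
  "dblev" -> "dblv" -> "lv" -> "pz" -> "pz"
  "catdjw" -> "ctdjw" -> "djw" -> "hna" -> "hn"
  "xtx" -> "xtx" -> "x" -> "b" -> "b"
  "zdybkpxyuy" -> "zdybkpxyy" -> "ybkpxyy" -> "cfotbcc" -> "cftbcc"
  "xiioqcmtxfyt" -> "xqcmtxfyt" -> "cmtxfyt" -> "gqxbjcx" -> "gqxbjcx"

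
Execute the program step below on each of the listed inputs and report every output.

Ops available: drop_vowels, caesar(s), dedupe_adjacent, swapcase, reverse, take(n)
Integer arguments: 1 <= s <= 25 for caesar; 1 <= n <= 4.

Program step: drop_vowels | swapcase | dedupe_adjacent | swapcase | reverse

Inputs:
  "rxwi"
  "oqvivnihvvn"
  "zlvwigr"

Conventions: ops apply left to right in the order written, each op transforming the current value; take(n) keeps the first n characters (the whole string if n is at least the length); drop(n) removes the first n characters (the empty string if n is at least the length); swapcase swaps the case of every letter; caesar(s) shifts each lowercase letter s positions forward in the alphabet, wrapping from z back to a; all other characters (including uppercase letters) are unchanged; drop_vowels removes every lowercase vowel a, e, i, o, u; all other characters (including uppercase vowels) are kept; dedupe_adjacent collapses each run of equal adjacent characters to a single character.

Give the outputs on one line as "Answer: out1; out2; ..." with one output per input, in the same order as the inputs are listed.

"wxr"; "nvhnvq"; "rgwvlz"

Execution, op by op:
  "rxwi" -> "rxw" -> "RXW" -> "RXW" -> "rxw" -> "wxr"
  "oqvivnihvvn" -> "qvvnhvvn" -> "QVVNHVVN" -> "QVNHVN" -> "qvnhvn" -> "nvhnvq"
  "zlvwigr" -> "zlvwgr" -> "ZLVWGR" -> "ZLVWGR" -> "zlvwgr" -> "rgwvlz"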